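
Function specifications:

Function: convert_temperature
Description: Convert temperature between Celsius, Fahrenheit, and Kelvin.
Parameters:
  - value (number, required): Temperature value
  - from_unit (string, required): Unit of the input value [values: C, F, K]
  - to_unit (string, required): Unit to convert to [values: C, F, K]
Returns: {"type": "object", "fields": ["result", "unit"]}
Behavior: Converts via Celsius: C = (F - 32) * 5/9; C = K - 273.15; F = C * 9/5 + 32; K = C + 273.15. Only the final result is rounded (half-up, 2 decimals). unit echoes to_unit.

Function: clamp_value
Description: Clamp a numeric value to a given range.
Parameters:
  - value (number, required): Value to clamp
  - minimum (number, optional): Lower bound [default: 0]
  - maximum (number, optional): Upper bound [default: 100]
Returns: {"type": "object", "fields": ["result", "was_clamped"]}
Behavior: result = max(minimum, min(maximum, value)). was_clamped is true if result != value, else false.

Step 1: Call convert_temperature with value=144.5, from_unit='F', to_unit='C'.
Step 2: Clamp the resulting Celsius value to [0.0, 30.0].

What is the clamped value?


Step 1: convert_temperature(value=144.5, from_unit=F, to_unit=C)
  To C: (144.5 - 32) * 5/9 = 62.5
  Target is C: 62.5
  Round to 2 decimals: 62.5
  -> result = 62.5 C
Step 2: clamp_value(value=62.5, minimum=0.0, maximum=30.0)
  result = max(0.0, min(30.0, 62.5)) = max(0.0, 30.0) = 30.0
  was_clamped = (30.0 != 62.5) = true
  -> result = 30.0
30.0


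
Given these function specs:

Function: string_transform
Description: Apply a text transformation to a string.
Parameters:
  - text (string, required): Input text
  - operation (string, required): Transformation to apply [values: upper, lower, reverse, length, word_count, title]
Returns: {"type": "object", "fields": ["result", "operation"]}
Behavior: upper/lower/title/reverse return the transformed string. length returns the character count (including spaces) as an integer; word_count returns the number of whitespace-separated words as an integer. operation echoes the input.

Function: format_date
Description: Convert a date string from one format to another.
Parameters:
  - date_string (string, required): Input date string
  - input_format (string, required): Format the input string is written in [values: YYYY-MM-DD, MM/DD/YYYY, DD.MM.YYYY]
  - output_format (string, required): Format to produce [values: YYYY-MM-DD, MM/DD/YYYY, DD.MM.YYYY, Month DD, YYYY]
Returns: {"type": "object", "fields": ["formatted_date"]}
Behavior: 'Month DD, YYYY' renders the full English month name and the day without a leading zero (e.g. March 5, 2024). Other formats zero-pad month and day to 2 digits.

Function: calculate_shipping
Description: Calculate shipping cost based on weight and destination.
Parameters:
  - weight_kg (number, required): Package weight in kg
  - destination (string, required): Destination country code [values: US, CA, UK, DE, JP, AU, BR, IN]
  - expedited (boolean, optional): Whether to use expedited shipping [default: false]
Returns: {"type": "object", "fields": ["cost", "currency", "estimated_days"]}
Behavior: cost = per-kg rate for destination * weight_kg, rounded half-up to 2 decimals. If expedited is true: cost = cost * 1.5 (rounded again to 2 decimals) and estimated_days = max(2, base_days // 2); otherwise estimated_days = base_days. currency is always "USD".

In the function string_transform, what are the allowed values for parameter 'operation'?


The string_transform spec declares:
  - operation (string, required): Transformation to apply [values: upper, lower, reverse, length, word_count, title]
Allowed values:
upper, lower, reverse, length, word_count, title


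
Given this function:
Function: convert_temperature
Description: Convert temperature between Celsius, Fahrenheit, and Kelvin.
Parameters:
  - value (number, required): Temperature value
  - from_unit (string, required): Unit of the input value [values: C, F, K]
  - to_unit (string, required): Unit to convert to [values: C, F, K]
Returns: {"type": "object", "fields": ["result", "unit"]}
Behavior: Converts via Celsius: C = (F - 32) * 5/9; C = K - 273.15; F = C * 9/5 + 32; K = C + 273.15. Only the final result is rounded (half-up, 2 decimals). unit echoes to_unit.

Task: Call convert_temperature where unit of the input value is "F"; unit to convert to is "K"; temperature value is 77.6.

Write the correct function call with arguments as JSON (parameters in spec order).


Mapping each described value to its parameter name:
  'Unit of the input value' -> from_unit = "F"
  'Unit to convert to' -> to_unit = "K"
  'Temperature value' -> value = 77.6
convert_temperature({"value": 77.6, "from_unit": "F", "to_unit": "K"})


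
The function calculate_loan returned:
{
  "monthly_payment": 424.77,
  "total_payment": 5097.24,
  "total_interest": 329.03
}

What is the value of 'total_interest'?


329.03


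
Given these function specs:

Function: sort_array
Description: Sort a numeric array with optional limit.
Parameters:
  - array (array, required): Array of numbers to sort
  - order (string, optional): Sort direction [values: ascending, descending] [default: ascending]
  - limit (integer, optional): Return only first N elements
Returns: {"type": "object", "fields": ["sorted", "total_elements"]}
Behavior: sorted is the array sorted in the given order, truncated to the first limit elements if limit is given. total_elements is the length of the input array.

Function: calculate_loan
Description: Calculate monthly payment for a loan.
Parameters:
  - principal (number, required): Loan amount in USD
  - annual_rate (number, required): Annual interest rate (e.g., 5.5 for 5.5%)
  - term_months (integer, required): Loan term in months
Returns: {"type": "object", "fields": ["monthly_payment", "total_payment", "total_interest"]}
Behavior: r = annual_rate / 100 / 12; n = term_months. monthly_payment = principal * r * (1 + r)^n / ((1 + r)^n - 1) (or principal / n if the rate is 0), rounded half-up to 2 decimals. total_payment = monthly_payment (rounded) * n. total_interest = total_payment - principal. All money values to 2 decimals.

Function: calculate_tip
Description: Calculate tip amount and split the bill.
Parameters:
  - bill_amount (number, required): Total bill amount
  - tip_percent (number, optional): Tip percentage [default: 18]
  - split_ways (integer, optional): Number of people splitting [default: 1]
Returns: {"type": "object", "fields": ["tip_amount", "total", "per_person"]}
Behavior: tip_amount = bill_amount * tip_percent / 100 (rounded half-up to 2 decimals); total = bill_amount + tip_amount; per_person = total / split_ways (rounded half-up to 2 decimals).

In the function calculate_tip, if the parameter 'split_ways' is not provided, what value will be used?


The calculate_tip spec declares:
  - split_ways (integer, optional): Number of people splitting [default: 1]
Default:
1


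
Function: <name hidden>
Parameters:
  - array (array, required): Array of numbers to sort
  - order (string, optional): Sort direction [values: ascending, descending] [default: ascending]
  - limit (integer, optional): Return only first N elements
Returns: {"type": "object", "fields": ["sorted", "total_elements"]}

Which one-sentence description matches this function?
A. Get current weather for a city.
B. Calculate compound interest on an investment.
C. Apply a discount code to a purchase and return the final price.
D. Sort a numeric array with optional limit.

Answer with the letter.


Parameters array, order, limit and return ["sorted", "total_elements"] fit: Sort a numeric array with optional limit.
D


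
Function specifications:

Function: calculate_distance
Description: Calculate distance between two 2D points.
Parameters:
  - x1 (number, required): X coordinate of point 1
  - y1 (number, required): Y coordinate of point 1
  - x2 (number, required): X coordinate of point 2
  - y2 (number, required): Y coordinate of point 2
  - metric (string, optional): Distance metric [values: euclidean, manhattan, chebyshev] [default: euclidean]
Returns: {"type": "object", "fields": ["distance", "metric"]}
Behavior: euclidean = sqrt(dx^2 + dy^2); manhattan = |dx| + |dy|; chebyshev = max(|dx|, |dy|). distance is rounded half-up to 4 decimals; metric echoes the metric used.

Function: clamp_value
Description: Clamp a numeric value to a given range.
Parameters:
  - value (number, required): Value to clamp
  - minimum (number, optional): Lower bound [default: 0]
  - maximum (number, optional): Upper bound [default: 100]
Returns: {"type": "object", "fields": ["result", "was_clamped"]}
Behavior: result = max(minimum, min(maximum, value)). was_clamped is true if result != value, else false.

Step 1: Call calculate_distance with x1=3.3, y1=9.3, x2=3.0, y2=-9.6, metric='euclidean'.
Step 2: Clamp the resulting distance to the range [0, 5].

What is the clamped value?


Step 1: calculate_distance (euclidean)
  |dx| = |3 - 3.3| = 0.3; |dy| = |-9.6 - 9.3| = 18.9
  euclidean: sqrt(0.3^2 + 18.9^2) = sqrt(357.3) = 18.902381
  Round to 4 decimals: 18.9024
  -> distance = 18.9024
Step 2: clamp_value(value=18.9024, minimum=0, maximum=5)
  result = max(0, min(5, 18.9024)) = max(0, 5) = 5
  was_clamped = (5 != 18.9024) = true
  -> result = 5
5


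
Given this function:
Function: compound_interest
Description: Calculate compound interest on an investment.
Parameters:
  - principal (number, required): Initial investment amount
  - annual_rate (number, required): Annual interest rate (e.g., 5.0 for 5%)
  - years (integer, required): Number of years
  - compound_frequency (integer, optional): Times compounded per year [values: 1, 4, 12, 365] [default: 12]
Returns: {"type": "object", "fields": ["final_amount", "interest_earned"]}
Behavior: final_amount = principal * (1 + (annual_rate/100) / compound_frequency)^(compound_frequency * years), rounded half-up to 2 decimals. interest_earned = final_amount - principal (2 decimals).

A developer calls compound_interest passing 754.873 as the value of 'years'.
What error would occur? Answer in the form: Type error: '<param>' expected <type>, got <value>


Spec: 'years' is declared as integer; 754.873 is a non-integer number.
Type error: 'years' expected integer, got 754.873


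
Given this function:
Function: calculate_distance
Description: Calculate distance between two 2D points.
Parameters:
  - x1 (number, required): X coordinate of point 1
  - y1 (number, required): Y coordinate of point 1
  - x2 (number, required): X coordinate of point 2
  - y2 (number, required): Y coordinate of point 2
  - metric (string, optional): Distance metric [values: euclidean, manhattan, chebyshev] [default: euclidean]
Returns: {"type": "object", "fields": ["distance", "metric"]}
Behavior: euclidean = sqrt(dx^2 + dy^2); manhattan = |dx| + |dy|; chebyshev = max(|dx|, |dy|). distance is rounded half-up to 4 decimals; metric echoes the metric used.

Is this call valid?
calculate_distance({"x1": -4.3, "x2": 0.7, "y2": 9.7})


Checking required parameters...
Missing required parameter: y1
Invalid - missing required parameter 'y1'


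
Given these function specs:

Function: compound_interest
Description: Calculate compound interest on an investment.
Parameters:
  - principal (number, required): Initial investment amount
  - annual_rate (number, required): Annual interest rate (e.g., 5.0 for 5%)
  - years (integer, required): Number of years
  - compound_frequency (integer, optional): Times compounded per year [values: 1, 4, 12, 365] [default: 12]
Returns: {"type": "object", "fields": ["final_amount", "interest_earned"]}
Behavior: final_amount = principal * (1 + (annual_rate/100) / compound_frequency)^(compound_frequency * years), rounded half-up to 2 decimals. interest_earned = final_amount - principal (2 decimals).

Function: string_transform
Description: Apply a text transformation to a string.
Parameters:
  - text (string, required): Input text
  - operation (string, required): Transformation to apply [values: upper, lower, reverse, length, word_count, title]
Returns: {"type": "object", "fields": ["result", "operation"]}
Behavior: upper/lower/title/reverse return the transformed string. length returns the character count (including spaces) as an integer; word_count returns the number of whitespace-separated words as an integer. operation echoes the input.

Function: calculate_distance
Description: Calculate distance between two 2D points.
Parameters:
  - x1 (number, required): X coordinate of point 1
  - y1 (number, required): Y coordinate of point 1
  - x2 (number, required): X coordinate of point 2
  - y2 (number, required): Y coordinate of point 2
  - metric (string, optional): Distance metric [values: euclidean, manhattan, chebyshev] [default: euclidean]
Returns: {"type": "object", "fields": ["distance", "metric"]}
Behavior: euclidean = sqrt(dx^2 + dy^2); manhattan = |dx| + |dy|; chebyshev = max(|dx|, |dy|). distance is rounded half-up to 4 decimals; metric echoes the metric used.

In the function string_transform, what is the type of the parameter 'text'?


The string_transform spec declares:
  - text (string, required): Input text
Type:
string


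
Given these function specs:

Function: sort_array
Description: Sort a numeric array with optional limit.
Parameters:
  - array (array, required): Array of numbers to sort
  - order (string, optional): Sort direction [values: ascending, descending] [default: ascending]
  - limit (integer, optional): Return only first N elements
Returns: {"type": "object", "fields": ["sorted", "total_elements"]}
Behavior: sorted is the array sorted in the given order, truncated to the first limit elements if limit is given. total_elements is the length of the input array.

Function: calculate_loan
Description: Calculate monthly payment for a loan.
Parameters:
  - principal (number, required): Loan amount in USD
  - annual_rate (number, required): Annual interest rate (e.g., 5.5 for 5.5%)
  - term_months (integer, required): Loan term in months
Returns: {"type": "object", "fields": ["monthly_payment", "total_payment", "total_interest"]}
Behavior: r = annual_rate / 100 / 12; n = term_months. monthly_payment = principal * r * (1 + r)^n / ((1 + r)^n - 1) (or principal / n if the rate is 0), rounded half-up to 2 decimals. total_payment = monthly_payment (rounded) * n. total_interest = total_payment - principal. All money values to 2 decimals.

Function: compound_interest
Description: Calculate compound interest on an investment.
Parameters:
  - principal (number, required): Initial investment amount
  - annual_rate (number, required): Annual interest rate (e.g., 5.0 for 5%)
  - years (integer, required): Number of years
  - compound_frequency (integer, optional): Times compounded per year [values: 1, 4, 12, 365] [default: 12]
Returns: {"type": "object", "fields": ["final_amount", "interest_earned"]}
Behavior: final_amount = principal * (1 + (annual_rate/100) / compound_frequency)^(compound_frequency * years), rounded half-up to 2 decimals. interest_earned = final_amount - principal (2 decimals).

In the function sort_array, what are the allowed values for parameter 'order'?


The sort_array spec declares:
  - order (string, optional): Sort direction [values: ascending, descending] [default: ascending]
Allowed values:
ascending, descending


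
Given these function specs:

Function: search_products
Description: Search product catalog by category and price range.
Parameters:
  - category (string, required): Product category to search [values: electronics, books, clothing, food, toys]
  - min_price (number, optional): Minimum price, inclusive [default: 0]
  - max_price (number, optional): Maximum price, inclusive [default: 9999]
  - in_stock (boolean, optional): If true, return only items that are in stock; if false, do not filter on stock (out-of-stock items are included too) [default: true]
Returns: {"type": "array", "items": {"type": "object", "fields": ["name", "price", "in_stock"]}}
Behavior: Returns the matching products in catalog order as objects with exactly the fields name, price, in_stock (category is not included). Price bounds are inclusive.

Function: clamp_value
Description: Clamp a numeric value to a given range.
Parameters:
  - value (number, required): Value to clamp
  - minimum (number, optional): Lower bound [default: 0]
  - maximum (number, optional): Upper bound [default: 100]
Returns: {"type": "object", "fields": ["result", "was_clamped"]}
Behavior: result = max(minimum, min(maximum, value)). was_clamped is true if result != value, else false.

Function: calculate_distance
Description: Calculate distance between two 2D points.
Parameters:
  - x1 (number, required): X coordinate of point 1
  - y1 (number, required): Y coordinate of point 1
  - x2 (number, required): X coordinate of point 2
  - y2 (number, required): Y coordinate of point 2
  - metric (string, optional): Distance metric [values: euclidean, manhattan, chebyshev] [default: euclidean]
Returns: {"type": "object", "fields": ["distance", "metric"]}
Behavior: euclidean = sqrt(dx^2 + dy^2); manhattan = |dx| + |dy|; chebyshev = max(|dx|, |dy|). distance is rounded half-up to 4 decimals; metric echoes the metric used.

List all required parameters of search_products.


Parameters of search_products and their required/optional flag:
  category: required
  min_price: optional
  max_price: optional
  in_stock: optional
category


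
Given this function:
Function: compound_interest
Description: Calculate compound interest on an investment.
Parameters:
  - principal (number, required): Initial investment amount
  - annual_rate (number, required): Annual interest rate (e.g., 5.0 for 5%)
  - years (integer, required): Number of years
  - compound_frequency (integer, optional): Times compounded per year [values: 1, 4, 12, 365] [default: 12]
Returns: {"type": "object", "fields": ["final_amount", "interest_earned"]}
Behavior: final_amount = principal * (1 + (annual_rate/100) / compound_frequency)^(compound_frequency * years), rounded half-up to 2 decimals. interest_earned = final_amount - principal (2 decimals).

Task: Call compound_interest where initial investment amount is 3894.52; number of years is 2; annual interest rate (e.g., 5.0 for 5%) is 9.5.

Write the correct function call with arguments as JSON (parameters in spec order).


Mapping each described value to its parameter name:
  'Initial investment amount' -> principal = 3894.52
  'Number of years' -> years = 2
  'Annual interest rate (e.g., 5.0 for 5%)' -> annual_rate = 9.5
compound_interest({"principal": 3894.52, "annual_rate": 9.5, "years": 2})


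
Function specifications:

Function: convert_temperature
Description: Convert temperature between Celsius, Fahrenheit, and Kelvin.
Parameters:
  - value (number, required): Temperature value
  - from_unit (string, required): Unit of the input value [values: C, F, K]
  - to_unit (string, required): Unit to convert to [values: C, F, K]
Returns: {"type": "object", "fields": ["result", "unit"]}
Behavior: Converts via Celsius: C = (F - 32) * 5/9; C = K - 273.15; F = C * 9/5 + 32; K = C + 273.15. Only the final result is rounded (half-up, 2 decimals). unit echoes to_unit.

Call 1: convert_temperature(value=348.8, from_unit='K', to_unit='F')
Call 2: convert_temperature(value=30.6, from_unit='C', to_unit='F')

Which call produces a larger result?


Call 1:
  To C: 348.8 - 273.15 = 75.65
  To F: 75.65 * 9/5 + 32 = 168.17
  Round to 2 decimals: 168.17
  -> 168.17 F
Call 2:
  Input already in C: 30.6
  To F: 30.6 * 9/5 + 32 = 87.08
  Round to 2 decimals: 87.08
  -> 87.08 F
Call 1 (168.17 F)


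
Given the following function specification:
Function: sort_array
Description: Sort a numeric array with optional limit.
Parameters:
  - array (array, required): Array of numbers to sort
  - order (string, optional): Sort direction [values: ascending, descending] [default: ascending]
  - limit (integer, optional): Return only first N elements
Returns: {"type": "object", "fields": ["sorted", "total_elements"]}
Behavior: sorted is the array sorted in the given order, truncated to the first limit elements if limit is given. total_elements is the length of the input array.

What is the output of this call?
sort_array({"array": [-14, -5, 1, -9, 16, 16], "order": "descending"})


sorted descending: [16, 16, 1, -5, -9, -14]
total_elements = len(input) = 6
Output:
{"sorted": [16, 16, 1, -5, -9, -14], "total_elements": 6}


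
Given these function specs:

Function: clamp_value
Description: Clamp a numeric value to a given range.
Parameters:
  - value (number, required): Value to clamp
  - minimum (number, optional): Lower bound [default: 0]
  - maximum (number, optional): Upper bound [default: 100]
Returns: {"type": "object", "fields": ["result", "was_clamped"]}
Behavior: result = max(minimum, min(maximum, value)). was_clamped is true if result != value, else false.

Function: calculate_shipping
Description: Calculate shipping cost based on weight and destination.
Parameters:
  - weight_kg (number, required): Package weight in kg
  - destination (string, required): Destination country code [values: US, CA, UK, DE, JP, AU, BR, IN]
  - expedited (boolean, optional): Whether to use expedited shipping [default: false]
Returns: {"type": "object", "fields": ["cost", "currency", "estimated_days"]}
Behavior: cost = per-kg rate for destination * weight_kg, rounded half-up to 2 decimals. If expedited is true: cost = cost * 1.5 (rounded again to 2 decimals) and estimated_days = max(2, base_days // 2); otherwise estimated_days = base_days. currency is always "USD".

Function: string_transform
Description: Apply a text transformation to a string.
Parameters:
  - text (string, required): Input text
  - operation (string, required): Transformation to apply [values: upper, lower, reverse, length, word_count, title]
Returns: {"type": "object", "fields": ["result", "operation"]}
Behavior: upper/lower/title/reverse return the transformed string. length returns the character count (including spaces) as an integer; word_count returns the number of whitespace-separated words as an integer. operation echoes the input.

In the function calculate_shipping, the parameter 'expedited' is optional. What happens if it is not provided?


The calculate_shipping spec declares:
  - expedited (boolean, optional): Whether to use expedited shipping [default: false]
It defaults to false


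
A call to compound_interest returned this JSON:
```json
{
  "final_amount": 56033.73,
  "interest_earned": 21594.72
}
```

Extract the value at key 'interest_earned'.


21594.72


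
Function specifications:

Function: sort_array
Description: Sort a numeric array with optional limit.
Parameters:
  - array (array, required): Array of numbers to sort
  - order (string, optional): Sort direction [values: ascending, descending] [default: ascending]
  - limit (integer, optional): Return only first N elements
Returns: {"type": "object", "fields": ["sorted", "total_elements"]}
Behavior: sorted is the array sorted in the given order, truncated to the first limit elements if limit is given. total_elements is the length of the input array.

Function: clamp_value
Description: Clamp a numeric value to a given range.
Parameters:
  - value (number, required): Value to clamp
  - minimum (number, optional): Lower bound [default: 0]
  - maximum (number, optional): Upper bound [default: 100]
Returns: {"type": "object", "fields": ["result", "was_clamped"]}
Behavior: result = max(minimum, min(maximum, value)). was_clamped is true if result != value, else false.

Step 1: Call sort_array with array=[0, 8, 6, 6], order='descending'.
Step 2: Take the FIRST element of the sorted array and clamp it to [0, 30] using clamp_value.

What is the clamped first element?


Step 1: sort_array(order=descending)
  sorted: [8, 6, 6, 0]
  -> first element = 8
Step 2: clamp_value(value=8, minimum=0, maximum=30)
  result = max(0, min(30, 8)) = max(0, 8) = 8
  was_clamped = (8 != 8) = false
  -> result = 8
8


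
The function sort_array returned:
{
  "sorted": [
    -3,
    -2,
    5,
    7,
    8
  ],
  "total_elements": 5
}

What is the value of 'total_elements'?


5


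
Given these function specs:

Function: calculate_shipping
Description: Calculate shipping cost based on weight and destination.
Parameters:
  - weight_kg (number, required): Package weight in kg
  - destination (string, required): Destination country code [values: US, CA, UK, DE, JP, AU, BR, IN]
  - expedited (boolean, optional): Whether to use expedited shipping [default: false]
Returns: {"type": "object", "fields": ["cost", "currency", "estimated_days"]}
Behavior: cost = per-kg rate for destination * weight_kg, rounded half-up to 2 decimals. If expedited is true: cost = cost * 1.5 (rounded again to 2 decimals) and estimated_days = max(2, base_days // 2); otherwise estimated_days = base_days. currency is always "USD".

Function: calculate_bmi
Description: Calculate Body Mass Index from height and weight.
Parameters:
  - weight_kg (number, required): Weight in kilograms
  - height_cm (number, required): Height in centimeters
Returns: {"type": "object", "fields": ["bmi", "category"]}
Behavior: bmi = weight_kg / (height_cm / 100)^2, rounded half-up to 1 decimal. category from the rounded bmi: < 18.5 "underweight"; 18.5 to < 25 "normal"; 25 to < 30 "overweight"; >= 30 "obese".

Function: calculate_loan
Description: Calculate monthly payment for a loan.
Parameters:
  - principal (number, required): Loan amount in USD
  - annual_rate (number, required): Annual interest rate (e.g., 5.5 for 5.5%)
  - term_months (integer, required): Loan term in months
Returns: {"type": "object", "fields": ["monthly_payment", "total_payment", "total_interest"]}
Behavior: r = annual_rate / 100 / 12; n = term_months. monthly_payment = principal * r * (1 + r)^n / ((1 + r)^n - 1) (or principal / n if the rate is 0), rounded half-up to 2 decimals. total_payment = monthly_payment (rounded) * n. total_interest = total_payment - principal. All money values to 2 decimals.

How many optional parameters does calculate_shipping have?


Parameters of calculate_shipping: weight_kg (required), destination (required), expedited (optional)
Optional count:
1


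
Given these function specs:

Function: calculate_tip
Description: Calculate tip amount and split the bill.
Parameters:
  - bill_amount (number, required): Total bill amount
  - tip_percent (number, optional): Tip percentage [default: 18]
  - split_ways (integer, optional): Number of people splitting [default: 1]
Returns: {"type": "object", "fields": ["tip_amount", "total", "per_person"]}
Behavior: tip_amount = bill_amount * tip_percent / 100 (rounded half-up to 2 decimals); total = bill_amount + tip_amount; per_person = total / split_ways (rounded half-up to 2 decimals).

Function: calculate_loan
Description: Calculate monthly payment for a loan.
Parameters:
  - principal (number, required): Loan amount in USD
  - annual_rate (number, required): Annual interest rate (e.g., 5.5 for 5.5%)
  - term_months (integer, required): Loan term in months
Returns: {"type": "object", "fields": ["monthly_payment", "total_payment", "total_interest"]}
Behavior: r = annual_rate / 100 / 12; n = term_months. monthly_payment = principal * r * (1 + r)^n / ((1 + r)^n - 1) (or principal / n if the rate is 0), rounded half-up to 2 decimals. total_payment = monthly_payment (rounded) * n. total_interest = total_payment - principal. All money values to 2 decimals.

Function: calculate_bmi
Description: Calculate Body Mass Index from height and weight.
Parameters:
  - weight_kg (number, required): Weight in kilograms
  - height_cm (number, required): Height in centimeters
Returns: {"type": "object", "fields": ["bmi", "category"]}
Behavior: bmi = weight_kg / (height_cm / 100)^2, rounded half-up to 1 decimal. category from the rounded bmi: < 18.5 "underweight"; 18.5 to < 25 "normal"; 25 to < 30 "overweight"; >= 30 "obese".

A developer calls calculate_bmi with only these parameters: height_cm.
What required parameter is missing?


Required parameters: weight_kg, height_cm
Provided: height_cm
Missing: weight_kg
weight_kg


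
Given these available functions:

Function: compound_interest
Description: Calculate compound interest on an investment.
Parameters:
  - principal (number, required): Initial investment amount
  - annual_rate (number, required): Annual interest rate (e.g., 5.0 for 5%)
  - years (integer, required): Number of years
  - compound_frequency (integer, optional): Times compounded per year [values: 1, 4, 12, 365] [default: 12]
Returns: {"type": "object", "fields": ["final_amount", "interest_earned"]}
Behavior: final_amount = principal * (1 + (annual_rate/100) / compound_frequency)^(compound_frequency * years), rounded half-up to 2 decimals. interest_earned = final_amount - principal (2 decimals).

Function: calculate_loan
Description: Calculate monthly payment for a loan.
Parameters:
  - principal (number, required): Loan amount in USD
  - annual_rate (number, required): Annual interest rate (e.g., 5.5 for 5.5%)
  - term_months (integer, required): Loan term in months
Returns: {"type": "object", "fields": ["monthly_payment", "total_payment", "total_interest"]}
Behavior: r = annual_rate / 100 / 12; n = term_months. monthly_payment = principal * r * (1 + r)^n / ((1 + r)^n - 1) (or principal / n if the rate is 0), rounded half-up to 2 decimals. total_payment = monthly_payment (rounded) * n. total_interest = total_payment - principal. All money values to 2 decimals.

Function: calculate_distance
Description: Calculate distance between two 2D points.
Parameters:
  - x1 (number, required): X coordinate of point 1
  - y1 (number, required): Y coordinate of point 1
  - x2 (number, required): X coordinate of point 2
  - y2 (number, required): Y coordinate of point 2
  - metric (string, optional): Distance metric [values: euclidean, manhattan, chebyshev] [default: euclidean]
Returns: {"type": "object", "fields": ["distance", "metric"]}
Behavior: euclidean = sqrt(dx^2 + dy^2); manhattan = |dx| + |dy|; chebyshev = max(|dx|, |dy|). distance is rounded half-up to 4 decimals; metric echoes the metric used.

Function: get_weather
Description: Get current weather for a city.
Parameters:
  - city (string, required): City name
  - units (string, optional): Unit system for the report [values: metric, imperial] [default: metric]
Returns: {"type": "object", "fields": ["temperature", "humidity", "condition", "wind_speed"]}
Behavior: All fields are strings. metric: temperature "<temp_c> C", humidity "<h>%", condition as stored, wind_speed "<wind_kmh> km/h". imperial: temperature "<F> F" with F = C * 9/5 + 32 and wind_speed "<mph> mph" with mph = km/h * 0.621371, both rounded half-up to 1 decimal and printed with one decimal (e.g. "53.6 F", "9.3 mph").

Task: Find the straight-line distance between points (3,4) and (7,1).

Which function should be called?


The task needs a function whose description is: Calculate distance between two 2D points.
calculate_distance


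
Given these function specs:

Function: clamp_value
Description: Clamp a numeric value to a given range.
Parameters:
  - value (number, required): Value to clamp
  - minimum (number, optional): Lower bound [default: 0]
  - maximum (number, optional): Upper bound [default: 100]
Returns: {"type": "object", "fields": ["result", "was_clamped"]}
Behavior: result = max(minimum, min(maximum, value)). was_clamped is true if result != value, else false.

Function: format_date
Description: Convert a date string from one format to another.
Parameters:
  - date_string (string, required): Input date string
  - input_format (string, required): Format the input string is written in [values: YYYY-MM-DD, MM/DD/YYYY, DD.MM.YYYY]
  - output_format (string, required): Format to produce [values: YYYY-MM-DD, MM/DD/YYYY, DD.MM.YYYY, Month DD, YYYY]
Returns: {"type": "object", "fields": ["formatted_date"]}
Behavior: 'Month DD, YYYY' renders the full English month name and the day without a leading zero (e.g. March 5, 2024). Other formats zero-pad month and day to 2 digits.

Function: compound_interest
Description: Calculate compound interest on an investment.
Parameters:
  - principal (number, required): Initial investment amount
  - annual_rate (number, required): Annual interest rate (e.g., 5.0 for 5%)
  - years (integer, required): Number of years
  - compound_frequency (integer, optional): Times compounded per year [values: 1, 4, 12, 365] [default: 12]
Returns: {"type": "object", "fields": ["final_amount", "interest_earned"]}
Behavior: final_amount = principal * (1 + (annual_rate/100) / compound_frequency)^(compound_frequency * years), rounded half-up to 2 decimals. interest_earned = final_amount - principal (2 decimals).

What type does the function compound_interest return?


The compound_interest spec declares Returns: {"type": "object", "fields": ["final_amount", "interest_earned"]}
Type:
object


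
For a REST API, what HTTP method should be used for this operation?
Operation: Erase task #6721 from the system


GET = read, POST = create, PUT = update/replace, DELETE = remove
This operation is a removal.
DELETE


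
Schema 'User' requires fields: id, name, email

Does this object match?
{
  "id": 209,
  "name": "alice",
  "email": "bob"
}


Checking required fields... All present.
Valid - all required fields present


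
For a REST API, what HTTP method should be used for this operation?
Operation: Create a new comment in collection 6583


GET = read, POST = create, PUT = update/replace, DELETE = remove
This operation is a create.
POST


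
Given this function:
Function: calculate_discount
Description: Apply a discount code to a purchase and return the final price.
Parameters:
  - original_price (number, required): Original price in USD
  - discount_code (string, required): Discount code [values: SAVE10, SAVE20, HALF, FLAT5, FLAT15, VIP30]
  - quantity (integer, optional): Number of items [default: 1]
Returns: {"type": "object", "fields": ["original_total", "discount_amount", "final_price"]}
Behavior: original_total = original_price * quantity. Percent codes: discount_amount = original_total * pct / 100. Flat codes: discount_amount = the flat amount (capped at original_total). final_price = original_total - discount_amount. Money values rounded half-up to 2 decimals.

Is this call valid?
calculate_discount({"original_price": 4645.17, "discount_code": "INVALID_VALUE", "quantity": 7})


Checking parameter values...
Parameter 'discount_code' has value 'INVALID_VALUE' not in allowed: SAVE10, SAVE20, HALF, FLAT5, FLAT15, VIP30
Invalid - 'discount_code' must be one of SAVE10, SAVE20, HALF, FLAT5, FLAT15, VIP30


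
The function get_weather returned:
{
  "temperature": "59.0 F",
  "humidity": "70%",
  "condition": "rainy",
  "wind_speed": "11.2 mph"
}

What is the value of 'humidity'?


70%


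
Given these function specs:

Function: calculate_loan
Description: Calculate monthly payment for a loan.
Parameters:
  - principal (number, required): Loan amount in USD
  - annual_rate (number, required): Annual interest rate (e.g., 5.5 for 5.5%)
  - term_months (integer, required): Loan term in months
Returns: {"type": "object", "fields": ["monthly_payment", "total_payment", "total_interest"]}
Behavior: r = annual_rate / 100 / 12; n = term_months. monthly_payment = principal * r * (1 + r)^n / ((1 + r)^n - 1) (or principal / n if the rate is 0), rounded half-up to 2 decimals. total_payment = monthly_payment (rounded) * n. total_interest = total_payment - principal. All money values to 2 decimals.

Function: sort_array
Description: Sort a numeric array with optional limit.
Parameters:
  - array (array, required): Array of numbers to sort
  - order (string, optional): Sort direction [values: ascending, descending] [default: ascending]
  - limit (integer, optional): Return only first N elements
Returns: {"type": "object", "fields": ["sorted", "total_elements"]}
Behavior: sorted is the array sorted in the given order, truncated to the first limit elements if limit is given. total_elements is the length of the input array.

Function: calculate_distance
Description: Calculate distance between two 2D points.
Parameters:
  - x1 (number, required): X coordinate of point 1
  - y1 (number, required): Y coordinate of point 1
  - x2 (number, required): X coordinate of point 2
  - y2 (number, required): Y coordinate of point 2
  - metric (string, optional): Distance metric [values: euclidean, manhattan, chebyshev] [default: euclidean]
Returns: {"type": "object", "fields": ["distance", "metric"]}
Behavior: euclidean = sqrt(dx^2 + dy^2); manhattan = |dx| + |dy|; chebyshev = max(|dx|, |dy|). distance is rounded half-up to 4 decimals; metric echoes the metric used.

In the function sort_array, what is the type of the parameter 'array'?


The sort_array spec declares:
  - array (array, required): Array of numbers to sort
Type:
array


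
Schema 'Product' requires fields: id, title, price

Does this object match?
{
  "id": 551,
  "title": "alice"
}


Checking required fields...
Missing: price
Invalid - missing required field 'price'


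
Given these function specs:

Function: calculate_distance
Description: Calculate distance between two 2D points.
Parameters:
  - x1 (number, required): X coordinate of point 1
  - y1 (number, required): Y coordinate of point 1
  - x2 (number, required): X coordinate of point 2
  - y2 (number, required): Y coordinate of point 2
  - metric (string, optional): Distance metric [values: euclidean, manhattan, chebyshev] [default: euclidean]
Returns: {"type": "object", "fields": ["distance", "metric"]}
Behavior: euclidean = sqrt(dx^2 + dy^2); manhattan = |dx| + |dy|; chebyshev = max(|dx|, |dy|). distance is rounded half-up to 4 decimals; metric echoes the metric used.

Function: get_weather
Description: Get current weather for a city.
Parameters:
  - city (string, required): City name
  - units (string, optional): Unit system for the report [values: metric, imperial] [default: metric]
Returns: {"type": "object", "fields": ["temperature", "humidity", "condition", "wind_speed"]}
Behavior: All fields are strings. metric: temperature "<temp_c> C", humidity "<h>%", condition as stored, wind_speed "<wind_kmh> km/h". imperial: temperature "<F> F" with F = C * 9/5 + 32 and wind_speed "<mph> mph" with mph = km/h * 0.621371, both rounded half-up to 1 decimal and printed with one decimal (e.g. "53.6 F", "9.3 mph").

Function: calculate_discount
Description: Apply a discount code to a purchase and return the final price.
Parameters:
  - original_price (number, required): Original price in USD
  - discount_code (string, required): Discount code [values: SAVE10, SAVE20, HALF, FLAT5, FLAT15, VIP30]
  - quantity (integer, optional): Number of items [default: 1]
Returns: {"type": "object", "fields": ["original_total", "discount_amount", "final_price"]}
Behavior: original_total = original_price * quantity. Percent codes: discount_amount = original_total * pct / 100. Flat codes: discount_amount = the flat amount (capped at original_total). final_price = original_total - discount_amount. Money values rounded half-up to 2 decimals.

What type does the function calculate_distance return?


The calculate_distance spec declares Returns: {"type": "object", "fields": ["distance", "metric"]}
Type:
object


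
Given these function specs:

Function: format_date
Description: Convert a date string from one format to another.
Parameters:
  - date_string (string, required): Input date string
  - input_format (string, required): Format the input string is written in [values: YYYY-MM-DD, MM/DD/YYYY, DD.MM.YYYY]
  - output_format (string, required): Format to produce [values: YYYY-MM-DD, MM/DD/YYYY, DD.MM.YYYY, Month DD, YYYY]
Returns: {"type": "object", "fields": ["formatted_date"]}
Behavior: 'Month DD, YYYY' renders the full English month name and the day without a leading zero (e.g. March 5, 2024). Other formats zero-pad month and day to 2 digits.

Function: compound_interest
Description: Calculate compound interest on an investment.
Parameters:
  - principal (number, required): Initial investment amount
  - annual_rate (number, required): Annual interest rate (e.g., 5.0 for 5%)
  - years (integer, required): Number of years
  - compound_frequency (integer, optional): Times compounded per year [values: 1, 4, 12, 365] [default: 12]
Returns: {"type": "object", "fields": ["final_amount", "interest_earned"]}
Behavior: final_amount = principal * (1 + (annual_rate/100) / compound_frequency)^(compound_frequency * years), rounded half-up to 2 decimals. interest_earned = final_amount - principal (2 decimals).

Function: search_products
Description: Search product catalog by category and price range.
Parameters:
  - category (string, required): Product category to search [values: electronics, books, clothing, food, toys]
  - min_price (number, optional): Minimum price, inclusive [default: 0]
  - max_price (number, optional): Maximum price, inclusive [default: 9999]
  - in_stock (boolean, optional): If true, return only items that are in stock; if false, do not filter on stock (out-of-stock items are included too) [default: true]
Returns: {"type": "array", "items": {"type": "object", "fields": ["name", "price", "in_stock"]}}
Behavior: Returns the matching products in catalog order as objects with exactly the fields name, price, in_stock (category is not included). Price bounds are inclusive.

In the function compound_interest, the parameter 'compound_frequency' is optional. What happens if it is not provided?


The compound_interest spec declares:
  - compound_frequency (integer, optional): Times compounded per year [values: 1, 4, 12, 365] [default: 12]
It defaults to 12
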